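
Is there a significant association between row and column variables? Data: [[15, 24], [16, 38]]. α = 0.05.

χ² = 0.795. df = 1, critical = 3.841. Fail to reject H₀. No evidence of dependence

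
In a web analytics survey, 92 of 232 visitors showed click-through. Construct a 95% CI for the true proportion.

p̂ = 0.397. CI = p̂ ± z*√(p̂(1-p̂)/n) = (0.334, 0.459)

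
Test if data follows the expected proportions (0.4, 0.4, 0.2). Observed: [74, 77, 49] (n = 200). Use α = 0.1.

Expected: [80.0, 80.0, 40.0]. χ² = 2.587. df = 2, critical = 4.605. Fail to reject H₀.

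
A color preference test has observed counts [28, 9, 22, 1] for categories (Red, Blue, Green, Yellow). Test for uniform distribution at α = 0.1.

Expected = 15 each. χ² = Σ(O-E)²/E = 30.0. df = 3, critical value = 6.251. Reject H₀.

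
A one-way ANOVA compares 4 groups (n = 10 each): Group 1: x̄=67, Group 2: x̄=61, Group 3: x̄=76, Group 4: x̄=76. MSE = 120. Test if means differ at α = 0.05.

Grand mean = 70.0. SS_between = 1620.0, MS_between = 540.0. F = 4.5, F_crit ≈ 2.866. Reject H₀.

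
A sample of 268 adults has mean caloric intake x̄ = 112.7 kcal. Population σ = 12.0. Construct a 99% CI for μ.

CI = x̄ ± z*(σ/√n) = 112.7 ± 2.576(12.0/√268) = 112.7 ± 1.89 = (110.81, 114.59)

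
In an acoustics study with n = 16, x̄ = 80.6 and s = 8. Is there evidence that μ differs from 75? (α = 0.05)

t = (x̄ - μ₀)/(s/√n) = (80.6 - 75)/(8/√16) = 2.8. df = 15, critical t = ±2.131. Reject H₀.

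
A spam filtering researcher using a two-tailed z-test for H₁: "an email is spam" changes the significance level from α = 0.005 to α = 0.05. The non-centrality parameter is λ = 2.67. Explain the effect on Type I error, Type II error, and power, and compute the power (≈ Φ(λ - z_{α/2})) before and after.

Increasing α from 0.005 to 0.05:
• Type I error rate increases (α is the Type I rate by definition).
• Critical value moves from z_{α/2} = 2.807 to 1.96, so power = Φ(λ - z_{α/2}) goes from Φ(2.67 - 2.807) = 0.446 to Φ(2.67 - 1.96) = 0.761.
• Type II error rate β = 1 - power therefore decreases (0.554 → 0.239).
Appropriate when false negatives are costly — here, a spam email lands in the inbox.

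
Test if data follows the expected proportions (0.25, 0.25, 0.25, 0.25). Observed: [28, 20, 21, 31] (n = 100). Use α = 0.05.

Expected: [25.0, 25.0, 25.0, 25.0]. χ² = 3.44. df = 3, critical = 7.815. Fail to reject H₀.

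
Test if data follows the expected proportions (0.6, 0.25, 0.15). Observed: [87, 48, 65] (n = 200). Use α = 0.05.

Expected: [120.0, 50.0, 30.0]. χ² = 49.988. df = 2, critical = 5.991. Reject H₀.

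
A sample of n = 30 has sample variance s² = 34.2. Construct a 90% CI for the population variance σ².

df = 29. χ²_{0.05} = 42.557, χ²_{0.95} = 17.708. CI for σ² = ((n-1)s²/χ²_{α/2}, (n-1)s²/χ²_{1-α/2}) = (29·34.2/42.557, 29·34.2/17.708) = (23.31, 56.01)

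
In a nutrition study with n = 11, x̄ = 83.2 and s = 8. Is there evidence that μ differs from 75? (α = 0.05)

t = (x̄ - μ₀)/(s/√n) = (83.2 - 75)/(8/√11) = 3.4. df = 10, critical t = ±2.228. Reject H₀.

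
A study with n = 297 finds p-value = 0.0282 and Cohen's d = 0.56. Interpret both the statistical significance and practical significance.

Statistically significant (p = 0.0282 < 0.05). Cohen's d = 0.56 indicates a medium effect size. Both statistical and practical significance should be considered.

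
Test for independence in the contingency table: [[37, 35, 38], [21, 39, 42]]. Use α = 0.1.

χ² = 4.535. df = 2, critical = 4.605. Fail to reject H₀. No evidence of dependence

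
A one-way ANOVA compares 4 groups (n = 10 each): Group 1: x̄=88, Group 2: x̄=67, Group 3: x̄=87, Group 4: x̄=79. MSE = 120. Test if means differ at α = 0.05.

Grand mean = 80.25. SS_between = 2827.5, MS_between = 942.5. F = 7.854, F_crit ≈ 2.866. Reject H₀.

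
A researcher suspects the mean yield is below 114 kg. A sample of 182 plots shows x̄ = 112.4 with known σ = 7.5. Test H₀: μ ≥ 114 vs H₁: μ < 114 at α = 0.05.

z = -2.878. Critical value: -1.645. Reject H₀.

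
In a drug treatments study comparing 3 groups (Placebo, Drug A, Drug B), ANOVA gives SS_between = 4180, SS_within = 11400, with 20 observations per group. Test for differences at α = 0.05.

df_between = 2, df_within = 57. F = MS_between/MS_within = 2090.0/200.0 = 10.45. F_crit ≈ 3.159. Reject H₀. At least one mean differs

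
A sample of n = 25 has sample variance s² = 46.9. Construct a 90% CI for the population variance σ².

df = 24. χ²_{0.05} = 36.415, χ²_{0.95} = 13.848. CI for σ² = ((n-1)s²/χ²_{α/2}, (n-1)s²/χ²_{1-α/2}) = (24·46.9/36.415, 24·46.9/13.848) = (30.91, 81.28)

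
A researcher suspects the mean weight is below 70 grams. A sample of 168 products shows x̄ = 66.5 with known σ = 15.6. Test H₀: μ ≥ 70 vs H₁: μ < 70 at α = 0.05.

z = -2.908. Critical value: -1.645. Reject H₀.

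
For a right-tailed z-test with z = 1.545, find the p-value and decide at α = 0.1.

p = P(Z > 1.545) = 1 - Φ(1.545) ≈ 0.0612. Since p < 0.1, reject H₀ (significant) at α = 0.1.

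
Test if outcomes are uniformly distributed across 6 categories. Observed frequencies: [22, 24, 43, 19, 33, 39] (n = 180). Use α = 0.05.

Expected = 30 each. χ² = Σ(O-E)²/E = 16.0. df = 5, critical value = 11.07. Reject H₀.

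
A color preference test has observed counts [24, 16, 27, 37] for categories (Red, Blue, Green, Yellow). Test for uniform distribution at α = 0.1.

Expected = 26 each. χ² = Σ(O-E)²/E = 8.692. df = 3, critical value = 6.251. Reject H₀.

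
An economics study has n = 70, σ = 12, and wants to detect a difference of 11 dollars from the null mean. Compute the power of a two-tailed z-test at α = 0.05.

SE = σ/√n = 12/√70 = 1.434. Non-centrality λ = d/SE = 11/1.434 = 7.669. Power ≈ Φ(λ - z_{α/2}) = Φ(7.669 - 1.96) = Φ(5.709) = 1.0.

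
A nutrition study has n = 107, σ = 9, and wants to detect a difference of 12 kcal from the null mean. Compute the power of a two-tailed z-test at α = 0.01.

SE = σ/√n = 9/√107 = 0.87. Non-centrality λ = d/SE = 12/0.87 = 13.792. Power ≈ Φ(λ - z_{α/2}) = Φ(13.792 - 2.576) = Φ(11.216) = 1.0.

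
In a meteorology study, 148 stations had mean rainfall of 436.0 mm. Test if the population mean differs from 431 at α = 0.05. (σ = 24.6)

z = (x̄ - μ₀)/(σ/√n) = (436.0 - 431)/(24.6/√148) = 2.473. Critical value: ±1.96. Since |2.473| > 1.96, Reject H₀.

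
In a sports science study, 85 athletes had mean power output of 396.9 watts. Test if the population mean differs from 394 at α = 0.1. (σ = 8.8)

z = (x̄ - μ₀)/(σ/√n) = (396.9 - 394)/(8.8/√85) = 3.038. Critical value: ±1.645. Since |3.038| > 1.645, Reject H₀.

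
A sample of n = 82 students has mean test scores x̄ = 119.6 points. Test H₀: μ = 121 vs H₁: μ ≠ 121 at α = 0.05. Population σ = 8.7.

z = (x̄ - μ₀)/(σ/√n) = (119.6 - 121)/(8.7/√82) = -1.457. Critical value: ±1.96. Since |-1.457| ≤ 1.96, Fail to reject H₀.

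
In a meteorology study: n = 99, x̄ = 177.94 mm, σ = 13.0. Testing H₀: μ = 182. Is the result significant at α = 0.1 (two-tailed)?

z = (177.94 - 182)/(13.0/√99) = -3.107. Since |z| > 1.645, significant at α = 0.1.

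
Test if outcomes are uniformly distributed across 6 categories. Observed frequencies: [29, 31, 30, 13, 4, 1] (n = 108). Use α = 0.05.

Expected = 18 each. χ² = Σ(O-E)²/E = 52.444. df = 5, critical value = 11.07. Reject H₀.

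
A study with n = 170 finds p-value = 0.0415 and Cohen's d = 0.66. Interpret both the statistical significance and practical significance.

Statistically significant (p = 0.0415 < 0.05). Cohen's d = 0.66 indicates a medium effect size. Both statistical and practical significance should be considered.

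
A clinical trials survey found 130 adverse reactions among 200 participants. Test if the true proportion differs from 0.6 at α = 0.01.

p̂ = 0.65, p₀ = 0.6. z = (p̂ - p₀)/√(p₀(1-p₀)/n) = 1.443. Critical: ±2.576. Fail to reject H₀.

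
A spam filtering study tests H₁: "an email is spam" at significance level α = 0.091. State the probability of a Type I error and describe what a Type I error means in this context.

P(Type I error) = α = 0.091. A Type I error is rejecting H₀ when H₀ is actually true (false positive) — here, concluding that an email is spam when in fact this is not the case. Consequence: a legitimate email is sent to the spam folder and the user misses it.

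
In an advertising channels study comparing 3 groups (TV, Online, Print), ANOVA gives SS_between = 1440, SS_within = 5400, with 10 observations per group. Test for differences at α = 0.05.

df_between = 2, df_within = 27. F = MS_between/MS_within = 720.0/200.0 = 3.6. F_crit ≈ 3.354. Reject H₀. At least one mean differs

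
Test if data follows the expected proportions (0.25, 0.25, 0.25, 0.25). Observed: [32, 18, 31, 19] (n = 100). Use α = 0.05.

Expected: [25.0, 25.0, 25.0, 25.0]. χ² = 6.8. df = 3, critical = 7.815. Fail to reject H₀.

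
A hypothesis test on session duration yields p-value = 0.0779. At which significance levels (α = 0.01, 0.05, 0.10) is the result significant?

p = 0.0779. Significant at: α = 0.1.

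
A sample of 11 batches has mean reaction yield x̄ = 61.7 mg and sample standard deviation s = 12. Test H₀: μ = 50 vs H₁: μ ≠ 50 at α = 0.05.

t = (x̄ - μ₀)/(s/√n) = (61.7 - 50)/(12/√11) = 3.234. df = 10, critical t = ±2.228. Reject H₀.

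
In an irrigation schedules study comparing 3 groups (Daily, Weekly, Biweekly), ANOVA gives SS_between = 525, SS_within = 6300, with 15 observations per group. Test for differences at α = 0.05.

df_between = 2, df_within = 42. F = MS_between/MS_within = 262.5/150.0 = 1.75. F_crit ≈ 3.22. Fail to reject H₀.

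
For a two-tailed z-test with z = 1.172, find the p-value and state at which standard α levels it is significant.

p = 2·P(Z > |1.172|) = 2·(1 - Φ(1.172)) ≈ 0.2412. Not significant at any standard level.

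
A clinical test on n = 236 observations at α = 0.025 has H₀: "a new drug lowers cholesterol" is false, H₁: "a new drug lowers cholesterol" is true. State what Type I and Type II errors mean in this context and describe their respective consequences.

Type I (false positive): concluding that a new drug lowers cholesterol when it is not — approving an ineffective drug — patients take a useless medication and may skip effective alternatives. Type II (false negative): failing to conclude that a new drug lowers cholesterol when it is — shelving an effective drug — patients miss out on a treatment that would have helped. Which is costlier depends on domain priorities and is a judgement call rather than a statistical fact.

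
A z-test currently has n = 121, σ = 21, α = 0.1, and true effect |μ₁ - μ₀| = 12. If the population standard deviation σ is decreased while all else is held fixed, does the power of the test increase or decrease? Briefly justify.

Power increases: a smaller σ shrinks the standard error σ/√n, moving the sampling distribution under H₁ further from the critical value.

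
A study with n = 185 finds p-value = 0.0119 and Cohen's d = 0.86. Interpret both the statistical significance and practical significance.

Statistically significant (p = 0.0119 < 0.05). Cohen's d = 0.86 indicates a large effect size. Both statistical and practical significance should be considered.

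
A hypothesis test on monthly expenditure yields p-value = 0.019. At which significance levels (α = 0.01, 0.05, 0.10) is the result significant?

p = 0.019. Significant at: α = 0.05, 0.1.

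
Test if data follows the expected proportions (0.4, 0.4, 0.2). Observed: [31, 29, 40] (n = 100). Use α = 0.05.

Expected: [40.0, 40.0, 20.0]. χ² = 25.05. df = 2, critical = 5.991. Reject H₀.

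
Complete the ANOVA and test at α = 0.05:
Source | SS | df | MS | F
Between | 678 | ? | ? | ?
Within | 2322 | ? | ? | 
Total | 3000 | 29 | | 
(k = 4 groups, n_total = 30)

df_between = 3, df_within = 26. MS_between = 226.0, MS_within = 89.31. F = 2.531, F_crit ≈ 2.975. Fail to reject H₀.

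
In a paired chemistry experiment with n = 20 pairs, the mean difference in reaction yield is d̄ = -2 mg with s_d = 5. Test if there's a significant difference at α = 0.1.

t = d̄/(s_d/√n) = -2/(5/√20) = -1.789. df = 19, critical t = ±1.729. Reject H₀.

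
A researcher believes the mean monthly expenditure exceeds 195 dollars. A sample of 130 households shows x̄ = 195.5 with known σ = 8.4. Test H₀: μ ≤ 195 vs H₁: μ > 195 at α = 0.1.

z = 0.679. Critical value: 1.28. Fail to reject H₀.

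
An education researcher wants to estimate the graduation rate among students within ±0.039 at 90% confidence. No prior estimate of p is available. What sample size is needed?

Conservative approach: use p = 0.5 (maximizes p(1-p) = 0.25). n = z²(0.25)/E² = 1.645²×0.25/0.039² = 444.8 → n = 445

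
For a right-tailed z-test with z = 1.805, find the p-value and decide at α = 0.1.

p = P(Z > 1.805) = 1 - Φ(1.805) ≈ 0.0355. Since p < 0.1, reject H₀ (significant) at α = 0.1.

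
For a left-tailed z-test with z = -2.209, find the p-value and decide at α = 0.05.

p = P(Z < -2.209) = Φ(-2.209) ≈ 0.0136. Since p < 0.05, reject H₀ (significant) at α = 0.05.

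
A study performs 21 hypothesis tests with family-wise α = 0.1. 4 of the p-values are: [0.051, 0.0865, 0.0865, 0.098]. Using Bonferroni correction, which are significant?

Bonferroni α = 0.1/21 = 0.00476. None of the given p-values are significant.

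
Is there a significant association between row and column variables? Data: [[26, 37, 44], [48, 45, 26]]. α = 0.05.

χ² = 11.344. df = 2, critical = 5.991. Reject H₀. Variables are dependent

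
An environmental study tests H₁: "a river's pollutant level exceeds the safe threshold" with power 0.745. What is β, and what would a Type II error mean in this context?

β = 1 - power = 1 - 0.745 = 0.255. A Type II error is failing to reject H₀ when H₀ is false (false negative) — here, failing to conclude that a river's pollutant level exceeds the safe threshold when in fact it is true. Consequence: allowing unsafe pollution to continue.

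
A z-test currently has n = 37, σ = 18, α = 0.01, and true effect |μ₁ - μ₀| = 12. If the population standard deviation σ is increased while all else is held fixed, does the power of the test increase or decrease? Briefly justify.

Power decreases: a larger σ inflates the standard error σ/√n, pulling the sampling distribution under H₁ back toward the critical value.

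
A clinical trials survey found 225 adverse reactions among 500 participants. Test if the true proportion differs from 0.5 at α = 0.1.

p̂ = 0.45, p₀ = 0.5. z = (p̂ - p₀)/√(p₀(1-p₀)/n) = -2.236. Critical: ±1.645. Reject H₀.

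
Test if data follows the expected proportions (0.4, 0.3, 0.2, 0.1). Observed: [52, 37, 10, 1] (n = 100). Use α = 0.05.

Expected: [40.0, 30.0, 20.0, 10.0]. χ² = 18.333. df = 3, critical = 7.815. Reject H₀.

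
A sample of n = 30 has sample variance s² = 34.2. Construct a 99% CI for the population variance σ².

df = 29. χ²_{0.005} = 52.336, χ²_{0.995} = 13.121. CI for σ² = ((n-1)s²/χ²_{α/2}, (n-1)s²/χ²_{1-α/2}) = (29·34.2/52.336, 29·34.2/13.121) = (18.95, 75.59)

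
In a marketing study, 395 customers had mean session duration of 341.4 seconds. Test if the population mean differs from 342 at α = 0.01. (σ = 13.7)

z = (x̄ - μ₀)/(σ/√n) = (341.4 - 342)/(13.7/√395) = -0.87. Critical value: ±2.576. Since |-0.87| ≤ 2.576, Fail to reject H₀.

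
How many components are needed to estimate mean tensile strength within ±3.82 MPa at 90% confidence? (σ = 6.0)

n = (z*σ/E)² = (1.645×6.0/3.82)² = 6.7 → n = 7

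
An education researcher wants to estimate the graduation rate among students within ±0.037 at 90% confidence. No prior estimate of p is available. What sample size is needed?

Conservative approach: use p = 0.5 (maximizes p(1-p) = 0.25). n = z²(0.25)/E² = 1.645²×0.25/0.037² = 494.2 → n = 495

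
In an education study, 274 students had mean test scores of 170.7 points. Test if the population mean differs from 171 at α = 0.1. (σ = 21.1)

z = (x̄ - μ₀)/(σ/√n) = (170.7 - 171)/(21.1/√274) = -0.235. Critical value: ±1.645. Since |-0.235| ≤ 1.645, Fail to reject H₀.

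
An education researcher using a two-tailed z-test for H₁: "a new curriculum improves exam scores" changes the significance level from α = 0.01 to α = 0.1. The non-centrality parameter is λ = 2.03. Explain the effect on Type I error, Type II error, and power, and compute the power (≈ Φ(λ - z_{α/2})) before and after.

Increasing α from 0.01 to 0.1:
• Type I error rate increases (α is the Type I rate by definition).
• Critical value moves from z_{α/2} = 2.576 to 1.645, so power = Φ(λ - z_{α/2}) goes from Φ(2.03 - 2.576) = 0.293 to Φ(2.03 - 1.645) = 0.65.
• Type II error rate β = 1 - power therefore decreases (0.707 → 0.35).
Appropriate when false negatives are costly — here, keeping the old curriculum when the new one would have helped students.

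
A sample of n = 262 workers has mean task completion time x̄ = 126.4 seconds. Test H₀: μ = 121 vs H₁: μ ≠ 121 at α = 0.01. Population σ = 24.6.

z = (x̄ - μ₀)/(σ/√n) = (126.4 - 121)/(24.6/√262) = 3.553. Critical value: ±2.576. Since |3.553| > 2.576, Reject H₀.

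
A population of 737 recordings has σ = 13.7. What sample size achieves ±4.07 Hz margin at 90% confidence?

Without FPC: n₀ = (1.645×13.7/4.07)² = 30.661. With FPC: n = n₀N/(n₀+N-1) = 29.5 → n = 30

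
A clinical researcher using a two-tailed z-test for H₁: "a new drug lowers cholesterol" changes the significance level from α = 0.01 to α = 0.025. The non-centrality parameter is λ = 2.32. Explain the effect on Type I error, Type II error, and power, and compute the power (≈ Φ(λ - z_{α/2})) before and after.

Increasing α from 0.01 to 0.025:
• Type I error rate increases (α is the Type I rate by definition).
• Critical value moves from z_{α/2} = 2.576 to 2.241, so power = Φ(λ - z_{α/2}) goes from Φ(2.32 - 2.576) = 0.399 to Φ(2.32 - 2.241) = 0.531.
• Type II error rate β = 1 - power therefore decreases (0.601 → 0.469).
Appropriate when false negatives are costly — here, shelving an effective drug — patients miss out on a treatment that would have helped.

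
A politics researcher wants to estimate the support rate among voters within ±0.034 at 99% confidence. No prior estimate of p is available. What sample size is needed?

Conservative approach: use p = 0.5 (maximizes p(1-p) = 0.25). n = z²(0.25)/E² = 2.576²×0.25/0.034² = 1435.1 → n = 1436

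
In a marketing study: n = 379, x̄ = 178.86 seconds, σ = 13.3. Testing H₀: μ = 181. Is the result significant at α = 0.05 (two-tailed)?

z = (178.86 - 181)/(13.3/√379) = -3.132. Since |z| > 1.96, significant at α = 0.05.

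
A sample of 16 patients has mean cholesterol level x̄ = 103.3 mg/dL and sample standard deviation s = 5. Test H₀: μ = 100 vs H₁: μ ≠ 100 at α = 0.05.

t = (x̄ - μ₀)/(s/√n) = (103.3 - 100)/(5/√16) = 2.64. df = 15, critical t = ±2.131. Reject H₀.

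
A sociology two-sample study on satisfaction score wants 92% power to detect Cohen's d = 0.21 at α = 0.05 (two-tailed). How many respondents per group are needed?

z_{α/2} = 1.96, z_β = Φ⁻¹(0.92) = 1.405. For small effect (d = 0.21): n per group = 2(z_{α/2} + z_β)²/d² = 2(1.96 + 1.405)²/0.21² = 513.5 → 514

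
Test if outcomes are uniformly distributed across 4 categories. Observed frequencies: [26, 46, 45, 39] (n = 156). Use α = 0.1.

Expected = 39 each. χ² = Σ(O-E)²/E = 6.513. df = 3, critical value = 6.251. Reject H₀.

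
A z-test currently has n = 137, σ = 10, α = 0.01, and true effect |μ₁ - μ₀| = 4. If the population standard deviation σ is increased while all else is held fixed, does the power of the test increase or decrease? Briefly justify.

Power decreases: a larger σ inflates the standard error σ/√n, pulling the sampling distribution under H₁ back toward the critical value.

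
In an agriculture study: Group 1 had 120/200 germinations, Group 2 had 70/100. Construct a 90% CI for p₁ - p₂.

p̂₁ = 0.6, p̂₂ = 0.7. Difference = -0.1. CI = (-0.194, -0.006)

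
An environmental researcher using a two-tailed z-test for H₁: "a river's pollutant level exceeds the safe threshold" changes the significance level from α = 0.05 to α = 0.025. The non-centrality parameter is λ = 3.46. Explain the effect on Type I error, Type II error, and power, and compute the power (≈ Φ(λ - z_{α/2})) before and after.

Decreasing α from 0.05 to 0.025:
• Type I error rate decreases (α is the Type I rate by definition).
• Critical value moves from z_{α/2} = 1.96 to 2.241, so power = Φ(λ - z_{α/2}) goes from Φ(3.46 - 1.96) = 0.933 to Φ(3.46 - 2.241) = 0.889.
• Type II error rate β = 1 - power therefore increases (0.067 → 0.111).
Appropriate when false positives are costly — here, shutting down a compliant factory unnecessarily.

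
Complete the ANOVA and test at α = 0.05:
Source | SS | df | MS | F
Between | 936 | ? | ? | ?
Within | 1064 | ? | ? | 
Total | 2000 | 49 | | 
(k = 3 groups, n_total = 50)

df_between = 2, df_within = 47. MS_between = 468.0, MS_within = 22.64. F = 20.673, F_crit ≈ 3.195. Reject H₀.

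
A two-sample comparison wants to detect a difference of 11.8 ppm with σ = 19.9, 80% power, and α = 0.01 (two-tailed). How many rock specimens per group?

n per group = 2(z_α/2 + z_β)²σ²/d² = 2×(2.576 + 0.84)²×19.9²/11.8² = 66.4 → n = 67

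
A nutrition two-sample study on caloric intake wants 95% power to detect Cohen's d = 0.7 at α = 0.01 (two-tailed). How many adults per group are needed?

z_{α/2} = 2.576, z_β = Φ⁻¹(0.95) = 1.645. For medium effect (d = 0.7): n per group = 2(z_{α/2} + z_β)²/d² = 2(2.576 + 1.645)²/0.7² = 72.7 → 73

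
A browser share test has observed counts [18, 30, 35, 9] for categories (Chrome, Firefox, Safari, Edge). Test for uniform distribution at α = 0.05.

Expected = 23 each. χ² = Σ(O-E)²/E = 18.0. df = 3, critical value = 7.815. Reject H₀.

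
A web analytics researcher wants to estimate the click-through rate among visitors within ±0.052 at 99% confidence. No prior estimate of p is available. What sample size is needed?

Conservative approach: use p = 0.5 (maximizes p(1-p) = 0.25). n = z²(0.25)/E² = 2.576²×0.25/0.052² = 613.5 → n = 614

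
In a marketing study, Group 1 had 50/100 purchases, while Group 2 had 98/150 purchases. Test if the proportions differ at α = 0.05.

p̂₁ = 0.5, p̂₂ = 0.653, pooled p̂ = 0.592. z = -2.417. Critical: ±1.96. Reject H₀.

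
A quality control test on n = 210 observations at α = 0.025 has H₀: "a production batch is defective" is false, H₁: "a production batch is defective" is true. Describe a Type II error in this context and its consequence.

Type II error: failing to reject H₀ when it is false — concluding that a production batch is defective is not supported when in fact it is. Consequence: shipping a defective batch — faulty products reach customers.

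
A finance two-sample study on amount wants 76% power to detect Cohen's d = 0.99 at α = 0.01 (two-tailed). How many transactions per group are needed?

z_{α/2} = 2.576, z_β = Φ⁻¹(0.76) = 0.706. For large effect (d = 0.99): n per group = 2(z_{α/2} + z_β)²/d² = 2(2.576 + 0.706)²/0.99² = 22.0 → 22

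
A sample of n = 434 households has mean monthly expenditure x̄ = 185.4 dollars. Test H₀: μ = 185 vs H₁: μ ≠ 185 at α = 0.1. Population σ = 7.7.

z = (x̄ - μ₀)/(σ/√n) = (185.4 - 185)/(7.7/√434) = 1.082. Critical value: ±1.645. Since |1.082| ≤ 1.645, Fail to reject H₀.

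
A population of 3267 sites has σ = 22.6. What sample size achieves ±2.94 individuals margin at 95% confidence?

Without FPC: n₀ = (1.96×22.6/2.94)² = 227.004. With FPC: n = n₀N/(n₀+N-1) = 212.3 → n = 213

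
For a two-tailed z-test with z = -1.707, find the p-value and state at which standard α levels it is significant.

p = 2·P(Z > |-1.707|) = 2·(1 - Φ(1.707)) ≈ 0.0878. Significant at α = 0.1.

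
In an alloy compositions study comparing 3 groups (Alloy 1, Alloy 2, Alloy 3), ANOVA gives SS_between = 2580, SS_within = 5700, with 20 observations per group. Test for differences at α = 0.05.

df_between = 2, df_within = 57. F = MS_between/MS_within = 1290.0/100.0 = 12.9. F_crit ≈ 3.159. Reject H₀. At least one mean differs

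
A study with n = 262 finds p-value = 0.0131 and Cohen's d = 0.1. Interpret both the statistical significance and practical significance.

Statistically significant (p = 0.0131 < 0.05). Cohen's d = 0.1 indicates a very small effect size. Both statistical and practical significance should be considered.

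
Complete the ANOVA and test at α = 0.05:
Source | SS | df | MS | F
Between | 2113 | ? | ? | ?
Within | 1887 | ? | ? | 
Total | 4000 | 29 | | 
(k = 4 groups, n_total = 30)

df_between = 3, df_within = 26. MS_between = 704.33, MS_within = 72.58. F = 9.705, F_crit ≈ 2.975. Reject H₀.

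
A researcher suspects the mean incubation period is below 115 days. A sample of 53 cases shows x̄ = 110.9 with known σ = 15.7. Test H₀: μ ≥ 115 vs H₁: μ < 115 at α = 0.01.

z = -1.901. Critical value: -2.33. Fail to reject H₀.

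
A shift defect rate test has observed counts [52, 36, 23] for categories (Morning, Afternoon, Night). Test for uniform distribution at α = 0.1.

Expected = 37 each. χ² = Σ(O-E)²/E = 11.405. df = 2, critical value = 4.605. Reject H₀.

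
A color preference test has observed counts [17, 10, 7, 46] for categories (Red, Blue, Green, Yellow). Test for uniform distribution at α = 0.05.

Expected = 20 each. χ² = Σ(O-E)²/E = 47.7. df = 3, critical value = 7.815. Reject H₀.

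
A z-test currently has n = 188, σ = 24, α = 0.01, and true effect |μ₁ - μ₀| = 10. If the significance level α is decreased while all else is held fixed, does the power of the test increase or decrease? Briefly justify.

Power decreases: a smaller α raises the critical value, so less of the H₁ sampling distribution falls in the rejection region.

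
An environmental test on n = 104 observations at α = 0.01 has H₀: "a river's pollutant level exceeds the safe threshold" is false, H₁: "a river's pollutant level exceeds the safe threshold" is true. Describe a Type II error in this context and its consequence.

Type II error: failing to reject H₀ when it is false — concluding that a river's pollutant level exceeds the safe threshold is not supported when in fact it is. Consequence: allowing unsafe pollution to continue.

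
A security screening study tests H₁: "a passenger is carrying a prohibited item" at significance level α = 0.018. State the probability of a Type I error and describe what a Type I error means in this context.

P(Type I error) = α = 0.018. A Type I error is rejecting H₀ when H₀ is actually true (false positive) — here, concluding that a passenger is carrying a prohibited item when in fact this is not the case. Consequence: detaining an innocent passenger — delay and inconvenience.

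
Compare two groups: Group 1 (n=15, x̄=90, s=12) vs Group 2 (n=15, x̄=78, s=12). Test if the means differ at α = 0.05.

Pooled sp = 12.0. t = 2.739, df = 28. Critical t = ±2.048. Reject H₀.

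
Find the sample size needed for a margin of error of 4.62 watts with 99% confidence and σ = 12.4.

n = (z*σ/E)² = (2.576×12.4/4.62)² = 47.8 → n = 48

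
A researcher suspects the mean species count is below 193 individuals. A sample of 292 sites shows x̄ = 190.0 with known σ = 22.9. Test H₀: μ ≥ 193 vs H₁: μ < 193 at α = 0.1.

z = -2.239. Critical value: -1.28. Reject H₀.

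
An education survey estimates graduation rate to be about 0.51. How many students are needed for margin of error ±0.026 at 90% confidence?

n = z²p(1-p)/E² = 1.645²×0.51×0.49/0.026² = 1000.3 → n = 1001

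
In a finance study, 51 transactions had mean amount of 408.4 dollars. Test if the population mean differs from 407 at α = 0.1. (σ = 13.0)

z = (x̄ - μ₀)/(σ/√n) = (408.4 - 407)/(13.0/√51) = 0.769. Critical value: ±1.645. Since |0.769| ≤ 1.645, Fail to reject H₀.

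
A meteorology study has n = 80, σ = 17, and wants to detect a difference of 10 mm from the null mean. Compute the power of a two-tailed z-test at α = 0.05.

SE = σ/√n = 17/√80 = 1.901. Non-centrality λ = d/SE = 10/1.901 = 5.261. Power ≈ Φ(λ - z_{α/2}) = Φ(5.261 - 1.96) = Φ(3.301) = 1.0.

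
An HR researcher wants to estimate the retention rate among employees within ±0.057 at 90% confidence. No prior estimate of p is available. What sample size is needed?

Conservative approach: use p = 0.5 (maximizes p(1-p) = 0.25). n = z²(0.25)/E² = 1.645²×0.25/0.057² = 208.2 → n = 209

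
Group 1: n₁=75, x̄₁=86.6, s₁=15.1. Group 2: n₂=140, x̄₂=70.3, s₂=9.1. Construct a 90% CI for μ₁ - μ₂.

Difference = 16.3. SE = √(15.1²/75 + 9.1²/140) = 1.906. CI = (13.17, 19.43)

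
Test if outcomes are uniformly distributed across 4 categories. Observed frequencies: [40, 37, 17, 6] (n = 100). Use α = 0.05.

Expected = 25 each. χ² = Σ(O-E)²/E = 31.76. df = 3, critical value = 7.815. Reject H₀.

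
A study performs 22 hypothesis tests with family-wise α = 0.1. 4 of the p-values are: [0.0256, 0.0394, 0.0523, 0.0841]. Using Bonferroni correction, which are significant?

Bonferroni α = 0.1/22 = 0.00455. None of the given p-values are significant.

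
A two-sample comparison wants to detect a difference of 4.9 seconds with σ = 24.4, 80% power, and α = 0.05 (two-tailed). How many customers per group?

n per group = 2(z_α/2 + z_β)²σ²/d² = 2×(1.96 + 0.84)²×24.4²/4.9² = 388.8 → n = 389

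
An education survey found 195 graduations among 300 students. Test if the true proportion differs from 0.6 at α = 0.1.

p̂ = 0.65, p₀ = 0.6. z = (p̂ - p₀)/√(p₀(1-p₀)/n) = 1.768. Critical: ±1.645. Reject H₀.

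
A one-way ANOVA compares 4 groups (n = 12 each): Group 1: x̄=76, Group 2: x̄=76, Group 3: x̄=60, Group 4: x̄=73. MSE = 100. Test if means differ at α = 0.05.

Grand mean = 71.25. SS_between = 2097.0, MS_between = 699.0. F = 6.99, F_crit ≈ 2.816. Reject H₀.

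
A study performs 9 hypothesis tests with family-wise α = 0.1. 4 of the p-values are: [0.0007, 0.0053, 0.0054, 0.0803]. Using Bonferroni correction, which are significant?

Bonferroni α = 0.1/9 = 0.01111. Significant p-values: [0.0007, 0.0053, 0.0054]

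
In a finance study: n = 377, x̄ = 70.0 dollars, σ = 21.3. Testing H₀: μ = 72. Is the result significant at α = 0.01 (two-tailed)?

z = (70.0 - 72)/(21.3/√377) = -1.823. Since |z| ≤ 2.576, not significant at α = 0.01.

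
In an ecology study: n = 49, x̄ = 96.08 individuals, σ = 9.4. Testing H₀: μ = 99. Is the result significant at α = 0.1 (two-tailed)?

z = (96.08 - 99)/(9.4/√49) = -2.174. Since |z| > 1.645, significant at α = 0.1.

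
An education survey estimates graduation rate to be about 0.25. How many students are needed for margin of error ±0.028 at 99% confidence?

n = z²p(1-p)/E² = 2.576²×0.25×0.75/0.028² = 1587.0 → n = 1587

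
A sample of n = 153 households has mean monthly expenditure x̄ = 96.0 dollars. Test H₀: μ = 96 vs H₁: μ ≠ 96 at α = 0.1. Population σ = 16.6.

z = (x̄ - μ₀)/(σ/√n) = (96.0 - 96)/(16.6/√153) = 0.0. Critical value: ±1.645. Since |0.0| ≤ 1.645, Fail to reject H₀.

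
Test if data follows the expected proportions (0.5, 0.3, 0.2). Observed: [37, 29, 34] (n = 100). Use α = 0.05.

Expected: [50.0, 30.0, 20.0]. χ² = 13.213. df = 2, critical = 5.991. Reject H₀.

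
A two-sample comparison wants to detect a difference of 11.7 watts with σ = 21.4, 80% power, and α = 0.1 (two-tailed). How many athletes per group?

n per group = 2(z_α/2 + z_β)²σ²/d² = 2×(1.645 + 0.84)²×21.4²/11.7² = 41.3 → n = 42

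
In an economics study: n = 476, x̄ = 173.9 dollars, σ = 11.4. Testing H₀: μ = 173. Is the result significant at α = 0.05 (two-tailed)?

z = (173.9 - 173)/(11.4/√476) = 1.722. Since |z| ≤ 1.96, not significant at α = 0.05.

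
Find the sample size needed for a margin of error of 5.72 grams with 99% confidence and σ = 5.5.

n = (z*σ/E)² = (2.576×5.5/5.72)² = 6.1 → n = 7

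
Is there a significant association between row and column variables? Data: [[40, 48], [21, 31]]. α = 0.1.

χ² = 0.342. df = 1, critical = 2.706. Fail to reject H₀. No evidence of dependence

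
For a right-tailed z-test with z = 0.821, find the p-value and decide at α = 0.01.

p = P(Z > 0.821) = 1 - Φ(0.821) ≈ 0.2058. Since p ≥ 0.01, fail to reject H₀ (not significant) at α = 0.01.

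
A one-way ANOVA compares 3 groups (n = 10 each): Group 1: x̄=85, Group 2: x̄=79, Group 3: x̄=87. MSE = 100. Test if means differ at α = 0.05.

Grand mean = 83.67. SS_between = 346.67, MS_between = 173.33. F = 1.733, F_crit ≈ 3.354. Fail to reject H₀.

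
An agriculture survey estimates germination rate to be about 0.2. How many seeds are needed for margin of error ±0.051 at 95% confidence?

n = z²p(1-p)/E² = 1.96²×0.2×0.8/0.051² = 236.3 → n = 237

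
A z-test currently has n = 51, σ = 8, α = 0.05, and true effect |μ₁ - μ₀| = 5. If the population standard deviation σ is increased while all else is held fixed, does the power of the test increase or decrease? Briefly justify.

Power decreases: a larger σ inflates the standard error σ/√n, pulling the sampling distribution under H₁ back toward the critical value.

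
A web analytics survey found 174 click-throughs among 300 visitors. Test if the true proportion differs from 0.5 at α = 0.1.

p̂ = 0.58, p₀ = 0.5. z = (p̂ - p₀)/√(p₀(1-p₀)/n) = 2.771. Critical: ±1.645. Reject H₀.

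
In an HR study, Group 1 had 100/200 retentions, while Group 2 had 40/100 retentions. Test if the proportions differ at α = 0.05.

p̂₁ = 0.5, p̂₂ = 0.4, pooled p̂ = 0.467. z = 1.637. Critical: ±1.96. Fail to reject H₀.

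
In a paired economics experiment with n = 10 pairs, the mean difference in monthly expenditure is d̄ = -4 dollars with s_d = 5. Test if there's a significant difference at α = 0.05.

t = d̄/(s_d/√n) = -4/(5/√10) = -2.53. df = 9, critical t = ±2.262. Reject H₀.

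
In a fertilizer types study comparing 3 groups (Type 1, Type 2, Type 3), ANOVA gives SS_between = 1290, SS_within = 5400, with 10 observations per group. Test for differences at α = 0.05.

df_between = 2, df_within = 27. F = MS_between/MS_within = 645.0/200.0 = 3.225. F_crit ≈ 3.354. Fail to reject H₀.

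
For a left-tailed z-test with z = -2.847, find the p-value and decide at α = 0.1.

p = P(Z < -2.847) = Φ(-2.847) ≈ 0.0022. Since p < 0.1, reject H₀ (significant) at α = 0.1.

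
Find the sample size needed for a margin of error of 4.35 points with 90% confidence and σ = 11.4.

n = (z*σ/E)² = (1.645×11.4/4.35)² = 18.6 → n = 19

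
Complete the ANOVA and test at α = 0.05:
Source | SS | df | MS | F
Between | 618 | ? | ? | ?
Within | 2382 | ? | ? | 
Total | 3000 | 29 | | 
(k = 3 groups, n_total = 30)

df_between = 2, df_within = 27. MS_between = 309.0, MS_within = 88.22. F = 3.503, F_crit ≈ 3.354. Reject H₀.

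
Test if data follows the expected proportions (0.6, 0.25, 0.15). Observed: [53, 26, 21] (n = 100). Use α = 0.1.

Expected: [60.0, 25.0, 15.0]. χ² = 3.257. df = 2, critical = 4.605. Fail to reject H₀.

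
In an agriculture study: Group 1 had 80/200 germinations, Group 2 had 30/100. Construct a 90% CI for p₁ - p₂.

p̂₁ = 0.4, p̂₂ = 0.3. Difference = 0.1. CI = (0.006, 0.194)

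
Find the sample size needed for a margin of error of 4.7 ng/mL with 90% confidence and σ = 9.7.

n = (z*σ/E)² = (1.645×9.7/4.7)² = 11.5 → n = 12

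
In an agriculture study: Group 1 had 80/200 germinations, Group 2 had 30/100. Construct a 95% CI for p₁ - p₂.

p̂₁ = 0.4, p̂₂ = 0.3. Difference = 0.1. CI = (-0.013, 0.213)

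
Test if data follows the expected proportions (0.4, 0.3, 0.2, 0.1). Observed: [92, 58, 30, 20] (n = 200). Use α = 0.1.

Expected: [80.0, 60.0, 40.0, 20.0]. χ² = 4.367. df = 3, critical = 6.251. Fail to reject H₀.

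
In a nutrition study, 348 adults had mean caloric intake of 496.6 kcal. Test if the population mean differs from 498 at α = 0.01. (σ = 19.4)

z = (x̄ - μ₀)/(σ/√n) = (496.6 - 498)/(19.4/√348) = -1.346. Critical value: ±2.576. Since |-1.346| ≤ 2.576, Fail to reject H₀.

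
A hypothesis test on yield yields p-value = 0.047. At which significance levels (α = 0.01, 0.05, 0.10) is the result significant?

p = 0.047. Significant at: α = 0.05, 0.1.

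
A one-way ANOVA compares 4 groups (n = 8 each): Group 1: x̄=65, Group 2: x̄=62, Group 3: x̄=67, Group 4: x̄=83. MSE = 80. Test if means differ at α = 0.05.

Grand mean = 69.25. SS_between = 2118.0, MS_between = 706.0. F = 8.825, F_crit ≈ 2.947. Reject H₀.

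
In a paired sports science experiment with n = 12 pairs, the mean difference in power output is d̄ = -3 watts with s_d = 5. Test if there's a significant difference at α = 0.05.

t = d̄/(s_d/√n) = -3/(5/√12) = -2.078. df = 11, critical t = ±2.201. Fail to reject H₀.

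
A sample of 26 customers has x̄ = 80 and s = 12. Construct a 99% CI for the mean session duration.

CI = x̄ ± t*(s/√n) = 80 ± 2.787(12/√26) = (73.44, 86.56)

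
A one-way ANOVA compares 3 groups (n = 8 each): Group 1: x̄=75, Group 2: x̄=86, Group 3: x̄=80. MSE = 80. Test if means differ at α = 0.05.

Grand mean = 80.33. SS_between = 485.33, MS_between = 242.67. F = 3.033, F_crit ≈ 3.467. Fail to reject H₀.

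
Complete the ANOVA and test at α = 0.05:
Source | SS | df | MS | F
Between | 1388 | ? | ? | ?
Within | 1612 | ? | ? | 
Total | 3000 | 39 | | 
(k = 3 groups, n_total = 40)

df_between = 2, df_within = 37. MS_between = 694.0, MS_within = 43.57. F = 15.929, F_crit ≈ 3.252. Reject H₀.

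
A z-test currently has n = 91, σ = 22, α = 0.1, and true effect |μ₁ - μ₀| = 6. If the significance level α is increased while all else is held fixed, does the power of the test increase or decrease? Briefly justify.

Power increases: a larger α lowers the critical value, so more of the H₁ sampling distribution falls in the rejection region.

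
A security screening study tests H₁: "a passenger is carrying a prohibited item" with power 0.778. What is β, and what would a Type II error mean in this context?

β = 1 - power = 1 - 0.778 = 0.222. A Type II error is failing to reject H₀ when H₀ is false (false negative) — here, failing to conclude that a passenger is carrying a prohibited item when in fact it is true. Consequence: letting a prohibited item through — security breach.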